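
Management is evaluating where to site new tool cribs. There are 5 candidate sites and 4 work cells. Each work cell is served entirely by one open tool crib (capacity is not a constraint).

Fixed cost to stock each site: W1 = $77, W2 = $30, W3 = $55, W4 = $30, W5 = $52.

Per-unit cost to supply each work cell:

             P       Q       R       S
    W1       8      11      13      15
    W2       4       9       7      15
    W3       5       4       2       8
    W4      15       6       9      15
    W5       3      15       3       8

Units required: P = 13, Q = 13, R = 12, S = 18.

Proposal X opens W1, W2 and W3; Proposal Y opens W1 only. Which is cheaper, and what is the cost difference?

Proposal X is cheaper by 316.

Proposal X: {W1, W2, W3}: P→W2 4·13=52, Q→W3 4·13=52, R→W3 2·12=24, S→W3 8·18=144. Service 272; fixed 162; total 434.
Proposal Y: {W1}: P→W1 8·13=104, Q→W1 11·13=143, R→W1 13·12=156, S→W1 15·18=270. Service 673; fixed 77; total 750.
Difference: |434 − 750| = 316.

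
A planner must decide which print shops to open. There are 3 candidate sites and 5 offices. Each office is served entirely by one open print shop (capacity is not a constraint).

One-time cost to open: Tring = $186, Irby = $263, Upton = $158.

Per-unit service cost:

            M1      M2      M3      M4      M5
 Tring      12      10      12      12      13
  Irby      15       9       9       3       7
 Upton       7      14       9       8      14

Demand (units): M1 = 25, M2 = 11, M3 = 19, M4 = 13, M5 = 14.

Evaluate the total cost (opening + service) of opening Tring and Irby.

Each office is assigned to its cheapest site among the open ones.
{Tring, Irby}: M1→Tring 12·25=300, M2→Irby 9·11=99, M3→Irby 9·19=171, M4→Irby 3·13=39, M5→Irby 7·14=98. Service 707; fixed 449; total 1156.

Total cost: 1156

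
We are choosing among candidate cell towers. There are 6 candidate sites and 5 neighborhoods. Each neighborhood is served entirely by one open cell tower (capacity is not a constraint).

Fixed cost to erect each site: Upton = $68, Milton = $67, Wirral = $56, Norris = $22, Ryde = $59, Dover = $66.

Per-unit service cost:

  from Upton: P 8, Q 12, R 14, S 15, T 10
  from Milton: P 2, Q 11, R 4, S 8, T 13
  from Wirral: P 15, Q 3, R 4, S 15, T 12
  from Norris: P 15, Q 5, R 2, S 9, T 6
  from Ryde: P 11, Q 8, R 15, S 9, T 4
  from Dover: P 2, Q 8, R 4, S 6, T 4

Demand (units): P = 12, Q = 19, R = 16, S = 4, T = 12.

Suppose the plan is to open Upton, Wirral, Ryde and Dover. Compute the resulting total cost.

Each neighborhood is assigned to its cheapest site among the open ones.
{Upton, Wirral, Ryde, Dover}: P→Dover 2·12=24, Q→Wirral 3·19=57, R→Wirral 4·16=64, S→Dover 6·4=24, T→Ryde 4·12=48. Service 217; fixed 249; total 466.

Total cost: 466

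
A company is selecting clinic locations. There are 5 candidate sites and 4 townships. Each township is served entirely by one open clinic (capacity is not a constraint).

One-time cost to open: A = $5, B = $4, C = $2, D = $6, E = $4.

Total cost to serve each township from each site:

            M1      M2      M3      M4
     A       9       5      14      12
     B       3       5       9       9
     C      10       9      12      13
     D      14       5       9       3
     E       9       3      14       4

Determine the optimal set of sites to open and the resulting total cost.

For any fixed open set, each township goes to its cheapest open site; total = fixed + service.
{B, E}: M1→B 3, M2→E 3, M3→B 9, M4→E 4. Service 19; fixed 8; total 27.
{B, C, E}: M1→B 3, M2→E 3, M3→B 9, M4→E 4. Service 19; fixed 10; total 29.
{B}: M1→B 3, M2→B 5, M3→B 9, M4→B 9. Service 26; fixed 4; total 30.
{A, B, C, D, E}: M1→B 3, M2→E 3, M3→B 9, M4→D 3. Service 18; fixed 21; total 39.
No other subset beats 27.

Open B and E; minimum total cost 27.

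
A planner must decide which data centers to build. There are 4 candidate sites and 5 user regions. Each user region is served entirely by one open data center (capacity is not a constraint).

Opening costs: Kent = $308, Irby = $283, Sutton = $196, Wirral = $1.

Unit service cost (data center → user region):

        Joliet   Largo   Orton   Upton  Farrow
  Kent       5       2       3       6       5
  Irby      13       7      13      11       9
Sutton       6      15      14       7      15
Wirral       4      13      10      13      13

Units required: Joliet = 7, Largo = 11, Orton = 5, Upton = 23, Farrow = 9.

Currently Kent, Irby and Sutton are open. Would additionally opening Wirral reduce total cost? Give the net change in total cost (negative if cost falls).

Yes — net change −6 (cost falls by 6).

Current service cost with {Kent, Irby, Sutton}: 255.
Adding Wirral: each user region re-picks its cheapest; new service cost 248, saving 7.
Extra fixed cost: 1. Net change = 1 − 7 = -6.
(Totals: 1042 → 1036.)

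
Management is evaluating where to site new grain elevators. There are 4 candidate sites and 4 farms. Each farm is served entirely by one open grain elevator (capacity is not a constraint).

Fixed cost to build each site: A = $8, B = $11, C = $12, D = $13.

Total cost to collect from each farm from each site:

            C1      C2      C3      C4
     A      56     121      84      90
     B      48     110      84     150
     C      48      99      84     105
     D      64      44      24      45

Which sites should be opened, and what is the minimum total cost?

Open B and D; minimum total cost 185.

For any fixed open set, each farm goes to its cheapest open site; total = fixed + service.
{B, D}: C1→B 48, C2→D 44, C3→D 24, C4→D 45. Service 161; fixed 24; total 185.
{C, D}: C1→C 48, C2→D 44, C3→D 24, C4→D 45. Service 161; fixed 25; total 186.
{A, D}: service 169 + fixed 21 = 190
{A, B, C, D}: C1→B 48, C2→D 44, C3→D 24, C4→D 45. Service 161; fixed 44; total 205.
(All 15 nonempty subsets were checked; B and D is lowest.)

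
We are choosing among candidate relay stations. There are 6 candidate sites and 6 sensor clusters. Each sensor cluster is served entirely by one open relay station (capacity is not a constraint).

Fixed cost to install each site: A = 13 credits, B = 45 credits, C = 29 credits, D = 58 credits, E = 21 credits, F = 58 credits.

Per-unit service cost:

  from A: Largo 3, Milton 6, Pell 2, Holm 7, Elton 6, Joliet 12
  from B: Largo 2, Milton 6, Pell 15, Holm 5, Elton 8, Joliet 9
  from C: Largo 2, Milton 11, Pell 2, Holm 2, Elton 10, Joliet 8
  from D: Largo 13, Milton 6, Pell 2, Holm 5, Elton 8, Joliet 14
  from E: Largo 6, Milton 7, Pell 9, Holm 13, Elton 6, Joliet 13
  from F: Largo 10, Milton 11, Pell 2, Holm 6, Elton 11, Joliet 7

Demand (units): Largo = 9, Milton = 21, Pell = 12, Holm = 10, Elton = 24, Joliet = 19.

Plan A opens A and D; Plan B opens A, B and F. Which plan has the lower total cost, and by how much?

Plan A: {A, D}: Largo→A 3·9=27, Milton→A 6·21=126, Pell→A 2·12=24, Holm→D 5·10=50, Elton→A 6·24=144, Joliet→A 12·19=228. Service 599; fixed 71; total 670.
Plan B: {A, B, F}: Largo→B 2·9=18, Milton→A 6·21=126, Pell→A 2·12=24, Holm→B 5·10=50, Elton→A 6·24=144, Joliet→F 7·19=133. Service 495; fixed 116; total 611.
Difference: |670 − 611| = 59.

Plan B is cheaper by 59.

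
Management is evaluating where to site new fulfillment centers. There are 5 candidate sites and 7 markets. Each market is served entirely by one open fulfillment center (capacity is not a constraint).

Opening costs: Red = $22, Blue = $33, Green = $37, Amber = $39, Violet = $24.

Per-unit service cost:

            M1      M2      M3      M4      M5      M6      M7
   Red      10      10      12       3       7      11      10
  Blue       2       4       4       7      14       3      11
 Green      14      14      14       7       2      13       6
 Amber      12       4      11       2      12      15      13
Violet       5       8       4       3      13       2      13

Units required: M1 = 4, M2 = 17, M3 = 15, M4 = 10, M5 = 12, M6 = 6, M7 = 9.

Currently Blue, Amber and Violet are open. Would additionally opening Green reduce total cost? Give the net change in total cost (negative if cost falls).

Yes — net change −128 (cost falls by 128).

Current service cost with {Blue, Amber, Violet}: 411.
Adding Green: each market re-picks its cheapest; new service cost 246, saving 165.
Extra fixed cost: 37. Net change = 37 − 165 = -128.
(Totals: 507 → 379.)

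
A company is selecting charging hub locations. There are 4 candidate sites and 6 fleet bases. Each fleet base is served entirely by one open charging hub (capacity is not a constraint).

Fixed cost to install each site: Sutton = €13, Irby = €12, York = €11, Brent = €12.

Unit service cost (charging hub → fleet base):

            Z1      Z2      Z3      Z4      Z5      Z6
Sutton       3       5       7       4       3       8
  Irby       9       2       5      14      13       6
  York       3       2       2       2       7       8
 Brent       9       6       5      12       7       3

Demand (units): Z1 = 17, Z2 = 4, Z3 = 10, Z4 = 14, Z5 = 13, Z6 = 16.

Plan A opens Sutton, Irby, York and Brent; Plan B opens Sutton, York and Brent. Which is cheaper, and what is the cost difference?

Plan B is cheaper by 12.

Plan A: {Sutton, Irby, York, Brent}: Z1→Sutton 3·17=51, Z2→Irby 2·4=8, Z3→York 2·10=20, Z4→York 2·14=28, Z5→Sutton 3·13=39, Z6→Brent 3·16=48. Service 194; fixed 48; total 242.
Plan B: {Sutton, York, Brent}: Z1→Sutton 3·17=51, Z2→York 2·4=8, Z3→York 2·10=20, Z4→York 2·14=28, Z5→Sutton 3·13=39, Z6→Brent 3·16=48. Service 194; fixed 36; total 230.
Difference: |242 − 230| = 12.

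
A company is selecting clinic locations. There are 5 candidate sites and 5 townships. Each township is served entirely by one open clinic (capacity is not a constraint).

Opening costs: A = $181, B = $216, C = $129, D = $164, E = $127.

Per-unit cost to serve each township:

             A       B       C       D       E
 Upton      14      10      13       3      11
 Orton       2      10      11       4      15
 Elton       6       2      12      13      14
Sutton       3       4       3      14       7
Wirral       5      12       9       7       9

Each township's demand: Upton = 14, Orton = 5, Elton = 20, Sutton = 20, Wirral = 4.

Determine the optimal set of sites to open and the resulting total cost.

Open B only; minimum total cost 574.

For any fixed open set, each township goes to its cheapest open site; total = fixed + service.
{B}: Upton→B 10·14=140, Orton→B 10·5=50, Elton→B 2·20=40, Sutton→B 4·20=80, Wirral→B 12·4=48. Service 358; fixed 216; total 574.
{A}: service 406 + fixed 181 = 587
{B, D}: Upton→D 3·14=42, Orton→D 4·5=20, Elton→B 2·20=40, Sutton→B 4·20=80, Wirral→D 7·4=28. Service 210; fixed 380; total 590.
{A, B, C, D, E}: Upton→D 3·14=42, Orton→A 2·5=10, Elton→B 2·20=40, Sutton→A 3·20=60, Wirral→A 5·4=20. Service 172; fixed 817; total 989.
No other subset beats 574.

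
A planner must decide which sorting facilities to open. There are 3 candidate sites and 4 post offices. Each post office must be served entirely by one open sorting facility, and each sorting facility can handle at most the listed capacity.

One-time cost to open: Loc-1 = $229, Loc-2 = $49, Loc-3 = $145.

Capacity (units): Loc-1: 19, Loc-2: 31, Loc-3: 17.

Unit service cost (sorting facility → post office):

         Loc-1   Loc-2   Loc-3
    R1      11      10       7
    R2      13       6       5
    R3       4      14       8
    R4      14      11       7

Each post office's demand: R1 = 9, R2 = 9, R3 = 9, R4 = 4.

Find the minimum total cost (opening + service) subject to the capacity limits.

Open {Loc-2}: R1→Loc-2 10·9=90, R2→Loc-2 6·9=54, R3→Loc-2 14·9=126, R4→Loc-2 11·4=44.
Loads: Loc-2 carries 31/31. Service 314; fixed 49; total 363.
Next best feasible plan costs 438.

Minimum total cost: 363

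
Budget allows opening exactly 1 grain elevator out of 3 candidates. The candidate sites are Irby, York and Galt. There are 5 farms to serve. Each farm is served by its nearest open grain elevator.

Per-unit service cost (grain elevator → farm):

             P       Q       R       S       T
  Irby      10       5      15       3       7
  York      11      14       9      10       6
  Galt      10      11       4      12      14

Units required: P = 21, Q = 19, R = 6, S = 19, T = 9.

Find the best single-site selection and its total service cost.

With exactly 1 open, each farm uses its cheapest among the chosen.
{Irby}: P→Irby 10·21=210, Q→Irby 5·19=95, R→Irby 15·6=90, S→Irby 3·19=57, T→Irby 7·9=63. Service cost 515.
{York}: service cost 795
{Galt}: service cost 797
Among all 3 size-1 choices, {Irby} is lowest.

Choose Irby only; total service cost 515.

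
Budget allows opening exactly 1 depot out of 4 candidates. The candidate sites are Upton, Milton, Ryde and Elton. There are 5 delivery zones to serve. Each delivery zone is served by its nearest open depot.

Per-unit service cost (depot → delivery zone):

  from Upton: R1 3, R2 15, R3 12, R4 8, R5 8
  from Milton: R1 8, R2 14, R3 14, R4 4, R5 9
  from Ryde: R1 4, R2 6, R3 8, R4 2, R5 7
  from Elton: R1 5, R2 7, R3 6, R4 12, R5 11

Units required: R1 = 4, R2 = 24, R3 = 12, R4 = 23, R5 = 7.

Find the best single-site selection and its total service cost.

With exactly 1 open, each delivery zone uses its cheapest among the chosen.
{Ryde}: R1→Ryde 4·4=16, R2→Ryde 6·24=144, R3→Ryde 8·12=96, R4→Ryde 2·23=46, R5→Ryde 7·7=49. Service cost 351.
{Elton}: service cost 613
{Milton}: service cost 691
Among all 4 size-1 choices, {Ryde} is lowest.

Choose Ryde only; total service cost 351.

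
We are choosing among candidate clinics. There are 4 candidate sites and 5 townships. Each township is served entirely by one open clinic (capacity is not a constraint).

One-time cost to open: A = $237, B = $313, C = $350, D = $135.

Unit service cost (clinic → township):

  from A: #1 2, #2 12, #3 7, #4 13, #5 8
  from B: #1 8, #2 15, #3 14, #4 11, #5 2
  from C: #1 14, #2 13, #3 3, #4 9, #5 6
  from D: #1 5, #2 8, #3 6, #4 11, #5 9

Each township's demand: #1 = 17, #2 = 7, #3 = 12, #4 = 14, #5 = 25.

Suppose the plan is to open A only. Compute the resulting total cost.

Total cost: 821

Each township is assigned to its cheapest site among the open ones.
{A}: #1→A 2·17=34, #2→A 12·7=84, #3→A 7·12=84, #4→A 13·14=182, #5→A 8·25=200. Service 584; fixed 237; total 821.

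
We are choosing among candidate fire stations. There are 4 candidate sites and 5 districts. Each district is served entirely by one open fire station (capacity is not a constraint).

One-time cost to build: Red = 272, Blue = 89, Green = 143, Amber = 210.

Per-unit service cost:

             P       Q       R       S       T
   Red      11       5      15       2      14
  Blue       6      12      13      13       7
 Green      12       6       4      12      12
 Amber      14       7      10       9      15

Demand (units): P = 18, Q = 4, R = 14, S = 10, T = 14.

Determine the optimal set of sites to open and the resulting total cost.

Open Blue and Green; minimum total cost 638.

For any fixed open set, each district goes to its cheapest open site; total = fixed + service.
{Blue, Green}: P→Blue 6·18=108, Q→Green 6·4=24, R→Green 4·14=56, S→Green 12·10=120, T→Blue 7·14=98. Service 406; fixed 232; total 638.
{Blue}: P→Blue 6·18=108, Q→Blue 12·4=48, R→Blue 13·14=182, S→Blue 13·10=130, T→Blue 7·14=98. Service 566; fixed 89; total 655.
{Green}: service 584 + fixed 143 = 727
{Red, Blue, Green, Amber}: service 302 + fixed 714 = 1016
No other subset beats 638.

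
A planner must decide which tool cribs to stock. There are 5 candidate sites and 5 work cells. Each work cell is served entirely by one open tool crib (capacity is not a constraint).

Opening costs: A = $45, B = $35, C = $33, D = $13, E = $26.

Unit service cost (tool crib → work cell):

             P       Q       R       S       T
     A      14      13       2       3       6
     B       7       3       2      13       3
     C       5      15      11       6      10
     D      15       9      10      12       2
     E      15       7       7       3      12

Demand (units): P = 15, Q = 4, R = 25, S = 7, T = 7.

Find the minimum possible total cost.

Minimum total cost: 268

For any fixed open set, each work cell goes to its cheapest open site; total = fixed + service.
{B, C}: P→C 5·15=75, Q→B 3·4=12, R→B 2·25=50, S→C 6·7=42, T→B 3·7=21. Service 200; fixed 68; total 268.
{B, E}: service 209 + fixed 61 = 270
{B, C, E}: P→C 5·15=75, Q→B 3·4=12, R→B 2·25=50, S→E 3·7=21, T→B 3·7=21. Service 179; fixed 94; total 273.
{A, B, C, D, E}: P→C 5·15=75, Q→B 3·4=12, R→A 2·25=50, S→A 3·7=21, T→D 2·7=14. Service 172; fixed 152; total 324.
No other subset beats 268.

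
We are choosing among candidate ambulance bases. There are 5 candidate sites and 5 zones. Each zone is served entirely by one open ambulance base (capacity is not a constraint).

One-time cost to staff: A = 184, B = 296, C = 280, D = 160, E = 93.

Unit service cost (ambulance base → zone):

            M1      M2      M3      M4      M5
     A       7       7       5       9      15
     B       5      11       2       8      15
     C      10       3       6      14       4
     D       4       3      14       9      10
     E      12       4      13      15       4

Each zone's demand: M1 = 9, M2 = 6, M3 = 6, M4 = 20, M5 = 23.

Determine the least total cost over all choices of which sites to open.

For any fixed open set, each zone goes to its cheapest open site; total = fixed + service.
{D, E}: M1→D 4·9=36, M2→D 3·6=18, M3→E 13·6=78, M4→D 9·20=180, M5→E 4·23=92. Service 404; fixed 253; total 657.
{A, E}: M1→A 7·9=63, M2→E 4·6=24, M3→A 5·6=30, M4→A 9·20=180, M5→E 4·23=92. Service 389; fixed 277; total 666.
{E}: service 602 + fixed 93 = 695
{A, B, C, D, E}: M1→D 4·9=36, M2→C 3·6=18, M3→B 2·6=12, M4→B 8·20=160, M5→C 4·23=92. Service 318; fixed 1013; total 1331.
No other subset beats 657.

Minimum total cost: 657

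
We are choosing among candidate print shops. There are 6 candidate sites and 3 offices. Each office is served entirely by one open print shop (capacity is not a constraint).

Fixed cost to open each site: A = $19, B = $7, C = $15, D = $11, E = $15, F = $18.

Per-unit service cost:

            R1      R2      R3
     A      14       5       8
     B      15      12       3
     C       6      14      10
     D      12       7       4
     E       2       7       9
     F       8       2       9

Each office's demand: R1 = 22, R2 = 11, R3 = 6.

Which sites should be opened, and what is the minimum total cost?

For any fixed open set, each office goes to its cheapest open site; total = fixed + service.
{B, E, F}: R1→E 2·22=44, R2→F 2·11=22, R3→B 3·6=18. Service 84; fixed 40; total 124.
{D, E, F}: service 90 + fixed 44 = 134
{B, D, E, F}: R1→E 2·22=44, R2→F 2·11=22, R3→B 3·6=18. Service 84; fixed 51; total 135.
{A, B, C, D, E, F}: service 84 + fixed 85 = 169
No other subset beats 124.

Open B, E and F; minimum total cost 124.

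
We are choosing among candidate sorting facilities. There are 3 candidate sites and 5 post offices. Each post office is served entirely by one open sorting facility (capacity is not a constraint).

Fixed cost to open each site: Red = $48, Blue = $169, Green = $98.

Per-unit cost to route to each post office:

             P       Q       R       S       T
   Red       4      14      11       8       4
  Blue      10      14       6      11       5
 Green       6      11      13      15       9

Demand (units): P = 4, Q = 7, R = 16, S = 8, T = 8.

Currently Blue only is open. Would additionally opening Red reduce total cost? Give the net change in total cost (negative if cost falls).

Yes — net change −8 (cost falls by 8).

Current service cost with {Blue}: 362.
Adding Red: each post office re-picks its cheapest; new service cost 306, saving 56.
Extra fixed cost: 48. Net change = 48 − 56 = -8.
(Totals: 531 → 523.)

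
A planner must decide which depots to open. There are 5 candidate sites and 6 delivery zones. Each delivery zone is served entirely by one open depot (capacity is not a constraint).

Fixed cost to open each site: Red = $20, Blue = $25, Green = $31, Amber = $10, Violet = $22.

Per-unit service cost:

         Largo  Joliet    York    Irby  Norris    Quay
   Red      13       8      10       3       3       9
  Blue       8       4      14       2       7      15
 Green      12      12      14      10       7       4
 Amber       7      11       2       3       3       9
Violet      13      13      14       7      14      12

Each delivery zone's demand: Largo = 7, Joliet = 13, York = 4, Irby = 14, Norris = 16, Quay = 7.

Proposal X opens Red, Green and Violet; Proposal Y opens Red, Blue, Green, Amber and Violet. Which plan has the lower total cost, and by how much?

Proposal X: {Red, Green, Violet}: Largo→Green 12·7=84, Joliet→Red 8·13=104, York→Red 10·4=40, Irby→Red 3·14=42, Norris→Red 3·16=48, Quay→Green 4·7=28. Service 346; fixed 73; total 419.
Proposal Y: {Red, Blue, Green, Amber, Violet}: Largo→Amber 7·7=49, Joliet→Blue 4·13=52, York→Amber 2·4=8, Irby→Blue 2·14=28, Norris→Red 3·16=48, Quay→Green 4·7=28. Service 213; fixed 108; total 321.
Difference: |419 − 321| = 98.

Proposal Y is cheaper by 98.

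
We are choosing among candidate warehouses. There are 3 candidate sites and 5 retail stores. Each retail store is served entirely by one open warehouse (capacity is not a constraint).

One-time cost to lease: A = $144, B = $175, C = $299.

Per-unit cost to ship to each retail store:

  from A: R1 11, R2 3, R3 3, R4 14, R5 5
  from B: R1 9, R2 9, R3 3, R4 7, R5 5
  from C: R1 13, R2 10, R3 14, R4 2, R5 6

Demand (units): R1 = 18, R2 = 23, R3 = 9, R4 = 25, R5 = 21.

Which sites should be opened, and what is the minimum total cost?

For any fixed open set, each retail store goes to its cheapest open site; total = fixed + service.
{B}: R1→B 9·18=162, R2→B 9·23=207, R3→B 3·9=27, R4→B 7·25=175, R5→B 5·21=105. Service 676; fixed 175; total 851.
{A, B}: R1→B 9·18=162, R2→A 3·23=69, R3→A 3·9=27, R4→B 7·25=175, R5→A 5·21=105. Service 538; fixed 319; total 857.
{A, C}: R1→A 11·18=198, R2→A 3·23=69, R3→A 3·9=27, R4→C 2·25=50, R5→A 5·21=105. Service 449; fixed 443; total 892.
{A, B, C}: R1→B 9·18=162, R2→A 3·23=69, R3→A 3·9=27, R4→C 2·25=50, R5→A 5·21=105. Service 413; fixed 618; total 1031.
No other subset beats 851.

Open B only; minimum total cost 851.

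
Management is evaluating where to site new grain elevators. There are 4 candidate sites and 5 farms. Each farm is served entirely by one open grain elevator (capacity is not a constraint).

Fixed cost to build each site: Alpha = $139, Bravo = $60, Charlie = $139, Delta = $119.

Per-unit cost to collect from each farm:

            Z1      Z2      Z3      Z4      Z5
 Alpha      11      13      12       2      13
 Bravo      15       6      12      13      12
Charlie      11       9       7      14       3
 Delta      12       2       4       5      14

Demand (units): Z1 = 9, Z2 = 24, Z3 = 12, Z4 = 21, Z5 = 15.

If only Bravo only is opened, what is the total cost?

Each farm is assigned to its cheapest site among the open ones.
{Bravo}: Z1→Bravo 15·9=135, Z2→Bravo 6·24=144, Z3→Bravo 12·12=144, Z4→Bravo 13·21=273, Z5→Bravo 12·15=180. Service 876; fixed 60; total 936.

Total cost: 936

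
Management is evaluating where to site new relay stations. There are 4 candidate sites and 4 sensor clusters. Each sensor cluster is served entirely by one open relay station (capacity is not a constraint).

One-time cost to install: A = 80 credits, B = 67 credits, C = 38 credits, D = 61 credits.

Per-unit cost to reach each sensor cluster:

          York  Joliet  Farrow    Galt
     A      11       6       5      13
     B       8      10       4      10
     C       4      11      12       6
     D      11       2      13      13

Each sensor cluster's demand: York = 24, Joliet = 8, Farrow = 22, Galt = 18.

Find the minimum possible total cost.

For any fixed open set, each sensor cluster goes to its cheapest open site; total = fixed + service.
{B, C, D}: York→C 4·24=96, Joliet→D 2·8=16, Farrow→B 4·22=88, Galt→C 6·18=108. Service 308; fixed 166; total 474.
{B, C}: service 372 + fixed 105 = 477
{A, C}: York→C 4·24=96, Joliet→A 6·8=48, Farrow→A 5·22=110, Galt→C 6·18=108. Service 362; fixed 118; total 480.
{A, B, C, D}: service 308 + fixed 246 = 554
No other subset beats 474.

Minimum total cost: 474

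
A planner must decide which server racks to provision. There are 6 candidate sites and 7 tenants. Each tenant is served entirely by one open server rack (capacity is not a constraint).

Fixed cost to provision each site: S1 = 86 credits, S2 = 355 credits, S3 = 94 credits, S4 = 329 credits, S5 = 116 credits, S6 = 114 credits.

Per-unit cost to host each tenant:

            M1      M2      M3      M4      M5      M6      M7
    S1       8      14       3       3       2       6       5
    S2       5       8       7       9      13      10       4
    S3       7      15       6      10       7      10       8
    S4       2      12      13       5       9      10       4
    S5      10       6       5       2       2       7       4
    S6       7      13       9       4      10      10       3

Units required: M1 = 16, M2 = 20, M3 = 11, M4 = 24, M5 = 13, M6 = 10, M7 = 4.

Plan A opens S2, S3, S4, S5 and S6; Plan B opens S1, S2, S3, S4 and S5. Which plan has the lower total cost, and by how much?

Plan B is cheaper by 56.

Plan A: {S2, S3, S4, S5, S6}: M1→S4 2·16=32, M2→S5 6·20=120, M3→S5 5·11=55, M4→S5 2·24=48, M5→S5 2·13=26, M6→S5 7·10=70, M7→S6 3·4=12. Service 363; fixed 1008; total 1371.
Plan B: {S1, S2, S3, S4, S5}: M1→S4 2·16=32, M2→S5 6·20=120, M3→S1 3·11=33, M4→S5 2·24=48, M5→S1 2·13=26, M6→S1 6·10=60, M7→S2 4·4=16. Service 335; fixed 980; total 1315.
Difference: |1371 − 1315| = 56.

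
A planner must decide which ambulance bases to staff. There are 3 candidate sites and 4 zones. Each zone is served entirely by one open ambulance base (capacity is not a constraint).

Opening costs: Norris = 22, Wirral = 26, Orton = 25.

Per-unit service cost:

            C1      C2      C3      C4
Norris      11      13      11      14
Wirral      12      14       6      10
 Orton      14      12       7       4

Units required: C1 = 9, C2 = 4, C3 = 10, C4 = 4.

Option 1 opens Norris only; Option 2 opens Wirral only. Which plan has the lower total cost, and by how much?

Option 1: {Norris}: C1→Norris 11·9=99, C2→Norris 13·4=52, C3→Norris 11·10=110, C4→Norris 14·4=56. Service 317; fixed 22; total 339.
Option 2: {Wirral}: C1→Wirral 12·9=108, C2→Wirral 14·4=56, C3→Wirral 6·10=60, C4→Wirral 10·4=40. Service 264; fixed 26; total 290.
Difference: |339 − 290| = 49.

Option 2 is cheaper by 49.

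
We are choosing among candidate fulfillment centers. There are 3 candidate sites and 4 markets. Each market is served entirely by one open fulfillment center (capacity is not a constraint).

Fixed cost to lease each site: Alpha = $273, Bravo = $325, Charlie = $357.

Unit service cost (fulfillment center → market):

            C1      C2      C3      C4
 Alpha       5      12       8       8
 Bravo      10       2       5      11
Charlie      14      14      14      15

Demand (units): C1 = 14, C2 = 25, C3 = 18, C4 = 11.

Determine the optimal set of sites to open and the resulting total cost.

Open Bravo only; minimum total cost 726.

For any fixed open set, each market goes to its cheapest open site; total = fixed + service.
{Bravo}: C1→Bravo 10·14=140, C2→Bravo 2·25=50, C3→Bravo 5·18=90, C4→Bravo 11·11=121. Service 401; fixed 325; total 726.
{Alpha}: C1→Alpha 5·14=70, C2→Alpha 12·25=300, C3→Alpha 8·18=144, C4→Alpha 8·11=88. Service 602; fixed 273; total 875.
{Alpha, Bravo}: service 298 + fixed 598 = 896
{Alpha, Bravo, Charlie}: service 298 + fixed 955 = 1253
No other subset beats 726.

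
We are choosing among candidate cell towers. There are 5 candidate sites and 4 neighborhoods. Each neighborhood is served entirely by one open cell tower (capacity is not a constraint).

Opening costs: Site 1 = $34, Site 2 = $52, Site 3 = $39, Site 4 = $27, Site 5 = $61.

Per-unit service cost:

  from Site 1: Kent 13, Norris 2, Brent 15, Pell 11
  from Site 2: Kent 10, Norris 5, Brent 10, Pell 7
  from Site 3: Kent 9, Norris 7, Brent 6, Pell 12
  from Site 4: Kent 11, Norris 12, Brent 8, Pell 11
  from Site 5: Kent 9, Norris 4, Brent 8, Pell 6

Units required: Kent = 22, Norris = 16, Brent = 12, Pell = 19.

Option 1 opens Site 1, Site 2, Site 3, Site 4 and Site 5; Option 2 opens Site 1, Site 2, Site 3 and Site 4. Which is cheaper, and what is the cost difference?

Option 2 is cheaper by 42.

Option 1: {Site 1, Site 2, Site 3, Site 4, Site 5}: Kent→Site 3 9·22=198, Norris→Site 1 2·16=32, Brent→Site 3 6·12=72, Pell→Site 5 6·19=114. Service 416; fixed 213; total 629.
Option 2: {Site 1, Site 2, Site 3, Site 4}: Kent→Site 3 9·22=198, Norris→Site 1 2·16=32, Brent→Site 3 6·12=72, Pell→Site 2 7·19=133. Service 435; fixed 152; total 587.
Difference: |629 − 587| = 42.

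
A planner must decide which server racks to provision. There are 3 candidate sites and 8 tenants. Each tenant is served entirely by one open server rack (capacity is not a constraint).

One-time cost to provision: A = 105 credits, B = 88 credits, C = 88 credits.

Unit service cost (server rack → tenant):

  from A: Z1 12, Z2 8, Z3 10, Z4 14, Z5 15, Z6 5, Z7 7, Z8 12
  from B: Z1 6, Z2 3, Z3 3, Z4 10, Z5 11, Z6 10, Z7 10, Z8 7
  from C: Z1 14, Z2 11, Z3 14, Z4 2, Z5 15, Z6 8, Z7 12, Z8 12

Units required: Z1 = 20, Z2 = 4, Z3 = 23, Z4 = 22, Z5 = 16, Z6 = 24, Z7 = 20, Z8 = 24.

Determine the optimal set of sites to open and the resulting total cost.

Open A, B and C; minimum total cost 1130.

For any fixed open set, each tenant goes to its cheapest open site; total = fixed + service.
{A, B, C}: Z1→B 6·20=120, Z2→B 3·4=12, Z3→B 3·23=69, Z4→C 2·22=44, Z5→B 11·16=176, Z6→A 5·24=120, Z7→A 7·20=140, Z8→B 7·24=168. Service 849; fixed 281; total 1130.
{B, C}: service 981 + fixed 176 = 1157
{A, B}: service 1025 + fixed 193 = 1218
{B}: Z1→B 6·20=120, Z2→B 3·4=12, Z3→B 3·23=69, Z4→B 10·22=220, Z5→B 11·16=176, Z6→B 10·24=240, Z7→B 10·20=200, Z8→B 7·24=168. Service 1205; fixed 88; total 1293.
(All 7 nonempty subsets were checked; A, B and C is lowest.)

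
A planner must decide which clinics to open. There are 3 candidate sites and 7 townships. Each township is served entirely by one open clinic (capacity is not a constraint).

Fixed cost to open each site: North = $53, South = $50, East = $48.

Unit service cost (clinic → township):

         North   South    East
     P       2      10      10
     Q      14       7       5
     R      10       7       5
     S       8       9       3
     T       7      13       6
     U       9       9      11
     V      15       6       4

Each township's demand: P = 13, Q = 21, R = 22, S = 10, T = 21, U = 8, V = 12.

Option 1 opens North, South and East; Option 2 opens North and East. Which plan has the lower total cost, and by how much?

Option 1: {North, South, East}: P→North 2·13=26, Q→East 5·21=105, R→East 5·22=110, S→East 3·10=30, T→East 6·21=126, U→North 9·8=72, V→East 4·12=48. Service 517; fixed 151; total 668.
Option 2: {North, East}: P→North 2·13=26, Q→East 5·21=105, R→East 5·22=110, S→East 3·10=30, T→East 6·21=126, U→North 9·8=72, V→East 4·12=48. Service 517; fixed 101; total 618.
Difference: |668 − 618| = 50.

Option 2 is cheaper by 50.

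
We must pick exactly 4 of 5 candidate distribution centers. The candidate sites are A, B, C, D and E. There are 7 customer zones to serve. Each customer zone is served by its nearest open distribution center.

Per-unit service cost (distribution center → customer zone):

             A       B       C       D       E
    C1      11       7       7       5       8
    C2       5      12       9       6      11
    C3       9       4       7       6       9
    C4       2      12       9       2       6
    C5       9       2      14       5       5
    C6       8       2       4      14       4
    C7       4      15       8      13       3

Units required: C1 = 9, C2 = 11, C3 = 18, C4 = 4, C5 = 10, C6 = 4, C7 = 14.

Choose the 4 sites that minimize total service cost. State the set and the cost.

With exactly 4 open, each customer zone uses its cheapest among the chosen.
{A, B, D, E}: C1→D 5·9=45, C2→A 5·11=55, C3→B 4·18=72, C4→A 2·4=8, C5→B 2·10=20, C6→B 2·4=8, C7→E 3·14=42. Service cost 250.
{B, C, D, E}: service cost 261
{A, B, C, D}: service cost 264
Among all 5 size-4 choices, {A, B, D, E} is lowest.

Choose A, B, D and E; total service cost 250.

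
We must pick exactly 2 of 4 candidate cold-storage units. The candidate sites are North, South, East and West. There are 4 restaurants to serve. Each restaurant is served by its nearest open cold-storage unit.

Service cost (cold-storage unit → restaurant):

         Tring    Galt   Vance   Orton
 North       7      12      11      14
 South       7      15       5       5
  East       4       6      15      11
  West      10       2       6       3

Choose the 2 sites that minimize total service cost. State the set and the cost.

Choose East and West; total service cost 15.

With exactly 2 open, each restaurant uses its cheapest among the chosen.
{East, West}: Tring→East 4, Galt→West 2, Vance→West 6, Orton→West 3. Service cost 15.
{South, West}: service cost 17
{North, West}: service cost 18
Among all 6 size-2 choices, {East, West} is lowest.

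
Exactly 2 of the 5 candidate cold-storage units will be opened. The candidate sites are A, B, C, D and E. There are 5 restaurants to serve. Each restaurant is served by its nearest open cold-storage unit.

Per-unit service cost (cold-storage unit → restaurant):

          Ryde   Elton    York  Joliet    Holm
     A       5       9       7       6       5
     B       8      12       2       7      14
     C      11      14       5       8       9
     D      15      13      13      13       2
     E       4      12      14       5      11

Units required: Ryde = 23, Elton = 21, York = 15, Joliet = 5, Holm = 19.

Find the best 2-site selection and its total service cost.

Choose A and B; total service cost 459.

With exactly 2 open, each restaurant uses its cheapest among the chosen.
{A, B}: Ryde→A 5·23=115, Elton→A 9·21=189, York→B 2·15=30, Joliet→A 6·5=30, Holm→A 5·19=95. Service cost 459.
{A, D}: service cost 477
{A, C}: service cost 504
Among all 10 size-2 choices, {A, B} is lowest.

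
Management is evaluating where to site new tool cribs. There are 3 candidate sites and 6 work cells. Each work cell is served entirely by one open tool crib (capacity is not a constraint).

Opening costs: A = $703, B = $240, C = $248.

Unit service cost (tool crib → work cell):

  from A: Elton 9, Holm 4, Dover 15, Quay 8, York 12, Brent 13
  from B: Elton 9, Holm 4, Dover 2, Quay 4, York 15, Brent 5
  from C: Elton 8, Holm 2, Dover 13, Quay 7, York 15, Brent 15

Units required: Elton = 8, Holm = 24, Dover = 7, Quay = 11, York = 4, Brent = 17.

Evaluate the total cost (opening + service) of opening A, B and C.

Total cost: 1494

Each work cell is assigned to its cheapest site among the open ones.
{A, B, C}: Elton→C 8·8=64, Holm→C 2·24=48, Dover→B 2·7=14, Quay→B 4·11=44, York→A 12·4=48, Brent→B 5·17=85. Service 303; fixed 1191; total 1494.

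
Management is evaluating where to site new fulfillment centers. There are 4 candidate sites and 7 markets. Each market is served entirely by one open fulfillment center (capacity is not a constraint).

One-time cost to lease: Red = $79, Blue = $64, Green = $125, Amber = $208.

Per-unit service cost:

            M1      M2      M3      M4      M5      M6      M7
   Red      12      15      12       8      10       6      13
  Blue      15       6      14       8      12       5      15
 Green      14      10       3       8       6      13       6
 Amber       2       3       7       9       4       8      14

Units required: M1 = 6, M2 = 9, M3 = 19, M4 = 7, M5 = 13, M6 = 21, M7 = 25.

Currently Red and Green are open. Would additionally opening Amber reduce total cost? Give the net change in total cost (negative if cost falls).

Current service cost with {Red, Green}: 629.
Adding Amber: each market re-picks its cheapest; new service cost 480, saving 149.
Extra fixed cost: 208. Net change = 208 − 149 = 59.
(Totals: 833 → 892.)

No — net change +59 (cost rises by 59).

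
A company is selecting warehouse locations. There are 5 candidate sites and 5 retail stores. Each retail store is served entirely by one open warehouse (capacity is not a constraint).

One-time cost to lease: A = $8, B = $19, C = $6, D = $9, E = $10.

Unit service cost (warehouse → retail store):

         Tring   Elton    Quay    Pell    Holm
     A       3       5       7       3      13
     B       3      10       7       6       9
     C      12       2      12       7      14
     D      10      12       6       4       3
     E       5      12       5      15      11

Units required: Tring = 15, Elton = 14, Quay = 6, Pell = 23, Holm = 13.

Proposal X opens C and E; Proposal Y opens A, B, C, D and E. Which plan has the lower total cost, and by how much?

Proposal X: {C, E}: Tring→E 5·15=75, Elton→C 2·14=28, Quay→E 5·6=30, Pell→C 7·23=161, Holm→E 11·13=143. Service 437; fixed 16; total 453.
Proposal Y: {A, B, C, D, E}: Tring→A 3·15=45, Elton→C 2·14=28, Quay→E 5·6=30, Pell→A 3·23=69, Holm→D 3·13=39. Service 211; fixed 52; total 263.
Difference: |453 − 263| = 190.

Proposal Y is cheaper by 190.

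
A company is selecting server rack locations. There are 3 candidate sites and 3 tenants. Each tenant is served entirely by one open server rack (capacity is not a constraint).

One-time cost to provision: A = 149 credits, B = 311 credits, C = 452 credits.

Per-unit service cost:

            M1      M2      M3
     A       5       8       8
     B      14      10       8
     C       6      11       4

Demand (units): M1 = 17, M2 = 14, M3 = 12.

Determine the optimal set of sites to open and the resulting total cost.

Open A only; minimum total cost 442.

For any fixed open set, each tenant goes to its cheapest open site; total = fixed + service.
{A}: M1→A 5·17=85, M2→A 8·14=112, M3→A 8·12=96. Service 293; fixed 149; total 442.
{A, B}: service 293 + fixed 460 = 753
{C}: M1→C 6·17=102, M2→C 11·14=154, M3→C 4·12=48. Service 304; fixed 452; total 756.
{A, B, C}: M1→A 5·17=85, M2→A 8·14=112, M3→C 4·12=48. Service 245; fixed 912; total 1157.
(All 7 nonempty subsets were checked; A only is lowest.)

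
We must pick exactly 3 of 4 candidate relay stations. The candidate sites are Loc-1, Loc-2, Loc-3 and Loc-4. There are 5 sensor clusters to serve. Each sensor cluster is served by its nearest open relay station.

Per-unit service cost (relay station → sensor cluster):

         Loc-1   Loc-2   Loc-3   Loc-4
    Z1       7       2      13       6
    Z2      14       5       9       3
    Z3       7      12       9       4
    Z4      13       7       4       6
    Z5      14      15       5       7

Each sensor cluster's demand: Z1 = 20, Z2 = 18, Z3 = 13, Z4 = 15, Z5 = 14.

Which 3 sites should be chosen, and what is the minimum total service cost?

Choose Loc-2, Loc-3 and Loc-4; total service cost 276.

With exactly 3 open, each sensor cluster uses its cheapest among the chosen.
{Loc-2, Loc-3, Loc-4}: Z1→Loc-2 2·20=40, Z2→Loc-4 3·18=54, Z3→Loc-4 4·13=52, Z4→Loc-3 4·15=60, Z5→Loc-3 5·14=70. Service cost 276.
{Loc-1, Loc-2, Loc-4}: service cost 334
{Loc-1, Loc-2, Loc-3}: service cost 351
Among all 4 size-3 choices, {Loc-2, Loc-3, Loc-4} is lowest.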